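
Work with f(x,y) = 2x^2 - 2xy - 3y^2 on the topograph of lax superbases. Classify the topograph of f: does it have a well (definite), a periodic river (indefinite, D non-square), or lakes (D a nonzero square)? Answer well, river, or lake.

D = b²−4ac = (-2)² − 4·2·(-3) = 28
D > 0 non-square ⇒ indefinite ⇒ periodic river

river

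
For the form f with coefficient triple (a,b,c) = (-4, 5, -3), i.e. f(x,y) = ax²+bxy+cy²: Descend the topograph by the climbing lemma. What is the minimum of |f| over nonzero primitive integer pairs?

translate: b→3 (≡-5 mod 8), so (4,-5,3)→(4,3,2)
flip: (4,3,2)→(2,-3,4)
translate: b→1 (≡-3 mod 4), so (2,-3,4)→(2,1,3)
reduced (well bottom): (2,1,3) with a≤c, −a<b≤a
well minimum |f| = |-2| = 2 (negative-definite)

2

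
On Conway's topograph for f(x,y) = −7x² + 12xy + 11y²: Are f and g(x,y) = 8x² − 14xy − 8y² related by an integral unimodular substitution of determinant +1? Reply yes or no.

D₁ = 452, D₂ = 452
river cycle of f (length 18): (11, 10, -8), (-8, 6, 13), (13, 20, -1), (-1, 20, 13), (13, 6, -8), (-8, 10, 11), (11, 12, -7), (-7, 16, 7), (7, 12, -11), (-11, 10, 8), … (8 more)
river cycle of g (length 14): (-8, 14, 8), (8, 18, -4), (-4, 14, 16), (16, 18, -2), (-2, 18, 16), (16, 14, -4), (-4, 18, 8), (8, 14, -8), (-8, 18, 4), (4, 14, -16), … (4 more)
cycles differ ⇒ inequivalent

no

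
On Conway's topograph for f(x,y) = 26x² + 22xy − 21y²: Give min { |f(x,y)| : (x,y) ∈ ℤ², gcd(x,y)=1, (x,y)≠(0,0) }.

river: ρ → (-21,20,27)
river: ρ → (27,34,-14)
river: ρ → (-14,50,3)
river: ρ → (3,46,-46)
river: ρ → (-46,46,3)
river: ρ → (3,50,-14)
river: ρ → (-14,34,27)
river: ρ → (27,20,-21)
river: ρ → (-21,22,26)
river: ρ → (26,30,-17)
river: ρ → (-17,38,18)
river: ρ → (18,34,-21)
river: ρ → (-21,50,2)
river: ρ → (2,50,-21)
river: ρ → (-21,34,18)
river: ρ → (18,38,-17)
river: ρ → (-17,30,26)
river: ρ → (26,22,-21)
closes: descent 0, river 18
min |a| on river = 2

2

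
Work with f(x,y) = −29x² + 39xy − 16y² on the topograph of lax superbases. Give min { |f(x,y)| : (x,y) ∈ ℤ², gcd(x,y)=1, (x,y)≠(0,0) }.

translate: b→19 (≡-39 mod 58), so (29,-39,16)→(29,19,6)
flip: (29,19,6)→(6,-19,29)
translate: b→5 (≡-19 mod 12), so (6,-19,29)→(6,5,15)
reduced (well bottom): (6,5,15) with a≤c, −a<b≤a
well minimum |f| = |-6| = 6 (negative-definite)

6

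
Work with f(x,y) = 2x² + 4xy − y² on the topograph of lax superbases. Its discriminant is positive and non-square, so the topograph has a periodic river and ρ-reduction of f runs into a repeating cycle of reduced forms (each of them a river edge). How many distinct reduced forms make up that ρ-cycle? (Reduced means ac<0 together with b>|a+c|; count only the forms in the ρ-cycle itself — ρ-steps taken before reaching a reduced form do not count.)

D = 24, ⌊√D⌋ = 4
river: ρ → (-1,4,2)
river: ρ → (2,4,-1)
ρ-cycle length = 2 (tail of 0 descent steps not counted)

2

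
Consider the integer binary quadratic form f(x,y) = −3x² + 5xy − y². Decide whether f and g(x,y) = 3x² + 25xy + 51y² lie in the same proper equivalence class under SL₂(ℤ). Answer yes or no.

D₁ = 13, D₂ = 13
river cycle of f (length 2): (-1, 3, 1), (1, 3, -1)
river cycle of g (length 2): (-1, 3, 1), (1, 3, -1)
cycles coincide ⇒ equivalent

yes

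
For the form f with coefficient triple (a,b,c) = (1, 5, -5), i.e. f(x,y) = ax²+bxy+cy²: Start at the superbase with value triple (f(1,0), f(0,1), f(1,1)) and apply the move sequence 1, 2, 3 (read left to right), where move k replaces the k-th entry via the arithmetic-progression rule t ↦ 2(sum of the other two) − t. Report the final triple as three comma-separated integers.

start (1,-5,1) = (f(1,0),f(0,1),f(1,1))
replace slot 1: 2·((-5)+1) − 1 = -9 → (-9,-5,1)
replace slot 2: 2·((-9)+1) − (-5) = -11 → (-9,-11,1)
replace slot 3: 2·((-9)+(-11)) − 1 = -41 → (-9,-11,-41)

-9,-11,-41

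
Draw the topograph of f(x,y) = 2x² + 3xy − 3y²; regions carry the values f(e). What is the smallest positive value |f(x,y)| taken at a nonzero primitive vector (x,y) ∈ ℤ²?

river: ρ → (-3,3,2)
river: ρ → (2,5,-1)
river: ρ → (-1,5,2)
river: ρ → (2,3,-3)
closes: descent 0, river 4
min |a| on river = 1

1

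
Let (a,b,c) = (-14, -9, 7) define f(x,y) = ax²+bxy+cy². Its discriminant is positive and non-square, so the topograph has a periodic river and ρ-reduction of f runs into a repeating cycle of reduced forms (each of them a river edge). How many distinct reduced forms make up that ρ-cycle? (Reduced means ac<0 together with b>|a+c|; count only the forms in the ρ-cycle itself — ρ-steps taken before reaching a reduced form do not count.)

D = 473, ⌊√D⌋ = 21
descent: ρ → (7,9,-14)  [lands on river]
river: ρ → (-14,19,2)
river: ρ → (2,21,-4)
river: ρ → (-4,19,7)
ρ-cycle length = 4 (tail of 1 descent step not counted)

4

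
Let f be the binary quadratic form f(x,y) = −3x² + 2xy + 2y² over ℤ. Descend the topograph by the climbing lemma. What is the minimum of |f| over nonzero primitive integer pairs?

river: ρ → (2,2,-3)
river: ρ → (-3,4,1)
river: ρ → (1,4,-3)
river: ρ → (-3,2,2)
closes: descent 0, river 4
min |a| on river = 1

1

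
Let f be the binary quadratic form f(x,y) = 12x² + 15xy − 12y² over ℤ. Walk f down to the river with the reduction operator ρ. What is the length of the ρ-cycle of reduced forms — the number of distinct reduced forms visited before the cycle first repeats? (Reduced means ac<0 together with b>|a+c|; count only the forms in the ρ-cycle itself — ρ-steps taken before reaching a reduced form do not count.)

D = 801, ⌊√D⌋ = 28
river: ρ → (-12,9,15)
river: ρ → (15,21,-6)
river: ρ → (-6,27,3)
river: ρ → (3,27,-6)
river: ρ → (-6,21,15)
river: ρ → (15,9,-12)
river: ρ → (-12,15,12)
river: ρ → (12,9,-15)
river: ρ → (-15,21,6)
river: ρ → (6,27,-3)
river: ρ → (-3,27,6)
river: ρ → (6,21,-15)
river: ρ → (-15,9,12)
river: ρ → (12,15,-12)
ρ-cycle length = 14 (tail of 0 descent steps not counted)

14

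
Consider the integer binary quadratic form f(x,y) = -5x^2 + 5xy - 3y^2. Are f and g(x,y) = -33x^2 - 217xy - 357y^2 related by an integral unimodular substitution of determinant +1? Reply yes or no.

D₁ = -35, D₂ = -35
f is negative-definite; reduce −f:
−f: translate: b→5 (≡-5 mod 10), so (5,-5,3)→(5,5,3)
−f: flip: (5,5,3)→(3,-5,5)
−f: translate: b→1 (≡-5 mod 6), so (3,-5,5)→(3,1,3)
−f: reduced (well bottom): (3,1,3) with a≤c, −a<b≤a
flip sign back: reduced form of f is (-3,-1,-3)
g is negative-definite; reduce −g:
−g: translate: b→19 (≡217 mod 66), so (33,217,357)→(33,19,3)
−g: flip: (33,19,3)→(3,-19,33)
−g: translate: b→-1 (≡-19 mod 6), so (3,-19,33)→(3,-1,3)
−g: flip: (3,-1,3)→(3,1,3)
−g: reduced (well bottom): (3,1,3) with a≤c, −a<b≤a
flip sign back: reduced form of g is (-3,-1,-3)
reduced forms (-3, -1, -3) vs (-3, -1, -3) ⇒ equivalent

yes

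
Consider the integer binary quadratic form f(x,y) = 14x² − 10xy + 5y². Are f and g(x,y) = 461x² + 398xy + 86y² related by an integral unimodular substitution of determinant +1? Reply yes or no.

D₁ = -180, D₂ = -180
f: flip: (14,-10,5)→(5,10,14)
f: translate: b→0 (≡10 mod 10), so (5,10,14)→(5,0,9)
f: reduced (well bottom): (5,0,9) with a≤c, −a<b≤a
g: flip: (461,398,86)→(86,-398,461)
g: translate: b→-54 (≡-398 mod 172), so (86,-398,461)→(86,-54,9)
g: flip: (86,-54,9)→(9,54,86)
g: translate: b→0 (≡54 mod 18), so (9,54,86)→(9,0,5)
g: flip: (9,0,5)→(5,0,9)
g: reduced (well bottom): (5,0,9) with a≤c, −a<b≤a
reduced forms (5, 0, 9) vs (5, 0, 9) ⇒ equivalent

yes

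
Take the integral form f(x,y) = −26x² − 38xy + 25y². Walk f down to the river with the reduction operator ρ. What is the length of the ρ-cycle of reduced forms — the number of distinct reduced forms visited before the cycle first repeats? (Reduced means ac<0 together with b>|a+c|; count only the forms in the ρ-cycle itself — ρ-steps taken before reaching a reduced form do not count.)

D = 4044, ⌊√D⌋ = 63
descent: ρ → (25,38,-26)  [lands on river]
river: ρ → (-26,14,37)
river: ρ → (37,60,-3)
river: ρ → (-3,60,37)
river: ρ → (37,14,-26)
river: ρ → (-26,38,25)
river: ρ → (25,62,-2)
river: ρ → (-2,62,25)
ρ-cycle length = 8 (tail of 1 descent step not counted)

8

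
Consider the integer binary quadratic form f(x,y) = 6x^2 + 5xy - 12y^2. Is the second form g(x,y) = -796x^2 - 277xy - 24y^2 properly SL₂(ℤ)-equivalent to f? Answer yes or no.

D₁ = 313, D₂ = 313
river cycle of f (length 38): (6, 17, -1), (-1, 17, 6), (6, 7, -11), (-11, 15, 2), (2, 17, -3), (-3, 13, 12), (12, 11, -4), (-4, 13, 9), (9, 5, -8), (-8, 11, 6), … (28 more)
river cycle of g (length 38): (2, 15, -11), (-11, 7, 6), (6, 17, -1), (-1, 17, 6), (6, 7, -11), (-11, 15, 2), (2, 17, -3), (-3, 13, 12), (12, 11, -4), (-4, 13, 9), … (28 more)
cycles coincide ⇒ equivalent

yes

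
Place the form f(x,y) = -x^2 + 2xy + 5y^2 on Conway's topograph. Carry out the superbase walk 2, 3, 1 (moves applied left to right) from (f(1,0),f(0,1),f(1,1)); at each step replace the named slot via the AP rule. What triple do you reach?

start (-1,5,6) = (f(1,0),f(0,1),f(1,1))
replace slot 2: 2·((-1)+6) − 5 = 5 → (-1,5,6)
replace slot 3: 2·((-1)+5) − 6 = 2 → (-1,5,2)
replace slot 1: 2·(5+2) − (-1) = 15 → (15,5,2)

15,5,2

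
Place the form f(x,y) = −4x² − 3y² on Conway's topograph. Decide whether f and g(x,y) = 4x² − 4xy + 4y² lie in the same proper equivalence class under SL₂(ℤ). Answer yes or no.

D₁ = -48, D₂ = -48
f is negative-definite; reduce −f:
−f: flip: (4,0,3)→(3,0,4)
−f: reduced (well bottom): (3,0,4) with a≤c, −a<b≤a
flip sign back: reduced form of f is (-3,0,-4)
g: translate: b→4 (≡-4 mod 8), so (4,-4,4)→(4,4,4)
g: reduced (well bottom): (4,4,4) with a≤c, −a<b≤a
reduced forms (-3, 0, -4) vs (4, 4, 4) ⇒ inequivalent

no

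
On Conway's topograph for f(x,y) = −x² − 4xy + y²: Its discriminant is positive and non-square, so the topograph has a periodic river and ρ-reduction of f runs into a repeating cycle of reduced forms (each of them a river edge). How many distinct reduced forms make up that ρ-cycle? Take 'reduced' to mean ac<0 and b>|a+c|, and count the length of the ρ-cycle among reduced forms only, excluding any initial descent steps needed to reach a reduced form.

D = 20, ⌊√D⌋ = 4
descent: ρ → (1,4,-1)  [lands on river]
river: ρ → (-1,4,1)
ρ-cycle length = 2 (tail of 1 descent step not counted)

2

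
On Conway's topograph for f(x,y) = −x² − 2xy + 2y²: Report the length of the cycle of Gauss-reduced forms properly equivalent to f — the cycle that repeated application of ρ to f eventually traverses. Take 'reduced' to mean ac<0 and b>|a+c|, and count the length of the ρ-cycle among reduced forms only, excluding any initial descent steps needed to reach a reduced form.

D = 12, ⌊√D⌋ = 3
descent: ρ → (2,2,-1)  [lands on river]
river: ρ → (-1,2,2)
ρ-cycle length = 2 (tail of 1 descent step not counted)

2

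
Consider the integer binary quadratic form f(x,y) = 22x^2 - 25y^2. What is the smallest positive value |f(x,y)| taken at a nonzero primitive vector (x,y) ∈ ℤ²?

descent: ρ → (-25,0,22)
descent: ρ → (22,44,-3)  [lands on river]
river: ρ → (-3,46,7)
river: ρ → (7,38,-27)
river: ρ → (-27,16,18)
river: ρ → (18,20,-25)
river: ρ → (-25,30,13)
river: ρ → (13,22,-33)
river: ρ → (-33,44,2)
river: ρ → (2,44,-33)
river: ρ → (-33,22,13)
river: ρ → (13,30,-25)
river: ρ → (-25,20,18)
river: ρ → (18,16,-27)
river: ρ → (-27,38,7)
river: ρ → (7,46,-3)
river: ρ → (-3,44,22)
closes: descent 2, river 16
min |a| on river = 2

2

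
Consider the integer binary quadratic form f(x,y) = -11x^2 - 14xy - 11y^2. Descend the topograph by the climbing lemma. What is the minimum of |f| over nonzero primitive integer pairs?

translate: b→-8 (≡14 mod 22), so (11,14,11)→(11,-8,8)
flip: (11,-8,8)→(8,8,11)
reduced (well bottom): (8,8,11) with a≤c, −a<b≤a
well minimum |f| = |-8| = 8 (negative-definite)

8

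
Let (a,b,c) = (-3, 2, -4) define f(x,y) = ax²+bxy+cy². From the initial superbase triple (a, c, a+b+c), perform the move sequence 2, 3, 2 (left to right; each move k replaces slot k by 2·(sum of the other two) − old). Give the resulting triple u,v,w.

start (-3,-4,-5) = (f(1,0),f(0,1),f(1,1))
replace slot 2: 2·((-3)+(-5)) − (-4) = -12 → (-3,-12,-5)
replace slot 3: 2·((-3)+(-12)) − (-5) = -25 → (-3,-12,-25)
replace slot 2: 2·((-3)+(-25)) − (-12) = -44 → (-3,-44,-25)

-3,-44,-25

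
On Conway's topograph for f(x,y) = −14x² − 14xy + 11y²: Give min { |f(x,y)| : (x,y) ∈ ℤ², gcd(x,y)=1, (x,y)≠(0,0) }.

descent: ρ → (11,14,-14)  [lands on river]
river: ρ → (-14,14,11)
river: ρ → (11,8,-17)
river: ρ → (-17,26,2)
river: ρ → (2,26,-17)
river: ρ → (-17,8,11)
closes: descent 1, river 6
min |a| on river = 2

2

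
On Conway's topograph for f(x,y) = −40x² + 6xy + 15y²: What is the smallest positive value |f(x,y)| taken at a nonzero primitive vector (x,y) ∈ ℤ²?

descent: ρ → (15,24,-31)  [lands on river]
river: ρ → (-31,38,8)
river: ρ → (8,42,-21)
river: ρ → (-21,42,8)
river: ρ → (8,38,-31)
river: ρ → (-31,24,15)
river: ρ → (15,36,-19)
river: ρ → (-19,40,11)
river: ρ → (11,48,-3)
river: ρ → (-3,48,11)
river: ρ → (11,40,-19)
river: ρ → (-19,36,15)
closes: descent 1, river 12
min |a| on river = 3

3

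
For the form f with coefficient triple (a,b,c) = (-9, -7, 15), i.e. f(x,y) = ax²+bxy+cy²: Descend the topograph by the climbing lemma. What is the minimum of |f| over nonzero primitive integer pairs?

descent: ρ → (15,7,-9)  [lands on river]
river: ρ → (-9,11,13)
river: ρ → (13,15,-7)
river: ρ → (-7,13,15)
river: ρ → (15,17,-5)
river: ρ → (-5,23,3)
river: ρ → (3,19,-19)
river: ρ → (-19,19,3)
river: ρ → (3,23,-5)
river: ρ → (-5,17,15)
river: ρ → (15,13,-7)
river: ρ → (-7,15,13)
river: ρ → (13,11,-9)
river: ρ → (-9,7,15)
river: ρ → (15,23,-1)
river: ρ → (-1,23,15)
closes: descent 1, river 16
min |a| on river = 1

1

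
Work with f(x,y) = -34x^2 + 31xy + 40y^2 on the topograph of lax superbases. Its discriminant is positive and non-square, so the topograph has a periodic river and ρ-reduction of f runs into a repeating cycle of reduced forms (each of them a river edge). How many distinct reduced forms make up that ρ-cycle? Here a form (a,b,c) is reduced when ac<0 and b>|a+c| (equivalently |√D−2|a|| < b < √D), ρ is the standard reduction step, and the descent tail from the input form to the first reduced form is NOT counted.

D = 6401, ⌊√D⌋ = 80
river: ρ → (40,49,-25)
river: ρ → (-25,51,38)
river: ρ → (38,25,-38)
river: ρ → (-38,51,25)
river: ρ → (25,49,-40)
river: ρ → (-40,31,34)
river: ρ → (34,37,-37)
river: ρ → (-37,37,34)
river: ρ → (34,31,-40)
river: ρ → (-40,49,25)
river: ρ → (25,51,-38)
river: ρ → (-38,25,38)
river: ρ → (38,51,-25)
river: ρ → (-25,49,40)
river: ρ → (40,31,-34)
river: ρ → (-34,37,37)
river: ρ → (37,37,-34)
river: ρ → (-34,31,40)
ρ-cycle length = 18 (tail of 0 descent steps not counted)

18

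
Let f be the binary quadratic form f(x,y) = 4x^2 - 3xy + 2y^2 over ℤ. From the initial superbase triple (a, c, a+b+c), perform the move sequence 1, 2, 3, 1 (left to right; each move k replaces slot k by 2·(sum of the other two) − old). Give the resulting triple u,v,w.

start (4,2,3) = (f(1,0),f(0,1),f(1,1))
replace slot 1: 2·(2+3) − 4 = 6 → (6,2,3)
replace slot 2: 2·(6+3) − 2 = 16 → (6,16,3)
replace slot 3: 2·(6+16) − 3 = 41 → (6,16,41)
replace slot 1: 2·(16+41) − 6 = 108 → (108,16,41)

108,16,41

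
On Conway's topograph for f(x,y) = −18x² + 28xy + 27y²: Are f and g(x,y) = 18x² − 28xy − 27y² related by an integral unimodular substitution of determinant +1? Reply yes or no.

D₁ = 2728, D₂ = 2728
river cycle of f (length 10): (27, 26, -19), (-19, 50, 3), (3, 52, -2), (-2, 52, 3), (3, 50, -19), (-19, 26, 27), (27, 28, -18), (-18, 44, 11), (11, 44, -18), (-18, 28, 27)
river cycle of g (length 10): (-27, 28, 18), (18, 44, -11), (-11, 44, 18), (18, 28, -27), (-27, 26, 19), (19, 50, -3), (-3, 52, 2), (2, 52, -3), (-3, 50, 19), (19, 26, -27)
cycles differ ⇒ inequivalent

no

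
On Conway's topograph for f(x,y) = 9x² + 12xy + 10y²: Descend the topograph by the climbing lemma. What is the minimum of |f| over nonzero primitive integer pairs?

translate: b→-6 (≡12 mod 18), so (9,12,10)→(9,-6,7)
flip: (9,-6,7)→(7,6,9)
reduced (well bottom): (7,6,9) with a≤c, −a<b≤a
well minimum = a = 7

7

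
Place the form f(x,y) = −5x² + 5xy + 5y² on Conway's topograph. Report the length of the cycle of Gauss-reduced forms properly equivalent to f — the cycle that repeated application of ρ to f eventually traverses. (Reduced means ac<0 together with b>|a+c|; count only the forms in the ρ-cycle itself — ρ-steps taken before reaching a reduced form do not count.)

D = 125, ⌊√D⌋ = 11
river: ρ → (5,5,-5)
river: ρ → (-5,5,5)
ρ-cycle length = 2 (tail of 0 descent steps not counted)

2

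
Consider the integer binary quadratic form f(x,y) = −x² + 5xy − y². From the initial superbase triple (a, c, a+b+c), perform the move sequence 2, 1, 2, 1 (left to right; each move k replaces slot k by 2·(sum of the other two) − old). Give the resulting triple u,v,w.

start (-1,-1,3) = (f(1,0),f(0,1),f(1,1))
replace slot 2: 2·((-1)+3) − (-1) = 5 → (-1,5,3)
replace slot 1: 2·(5+3) − (-1) = 17 → (17,5,3)
replace slot 2: 2·(17+3) − 5 = 35 → (17,35,3)
replace slot 1: 2·(35+3) − 17 = 59 → (59,35,3)

59,35,3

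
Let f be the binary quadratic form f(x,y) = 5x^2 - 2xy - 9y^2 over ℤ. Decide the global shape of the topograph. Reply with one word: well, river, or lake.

D = b²−4ac = (-2)² − 4·5·(-9) = 184
D > 0 non-square ⇒ indefinite ⇒ periodic river

river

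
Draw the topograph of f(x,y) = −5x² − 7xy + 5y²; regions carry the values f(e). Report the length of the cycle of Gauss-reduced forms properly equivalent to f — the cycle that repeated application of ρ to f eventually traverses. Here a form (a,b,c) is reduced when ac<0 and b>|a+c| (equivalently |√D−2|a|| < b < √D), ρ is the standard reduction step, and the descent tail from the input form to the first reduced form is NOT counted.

D = 149, ⌊√D⌋ = 12
descent: ρ → (5,7,-5)  [lands on river]
river: ρ → (-5,3,7)
river: ρ → (7,11,-1)
river: ρ → (-1,11,7)
river: ρ → (7,3,-5)
river: ρ → (-5,7,5)
river: ρ → (5,3,-7)
river: ρ → (-7,11,1)
river: ρ → (1,11,-7)
river: ρ → (-7,3,5)
ρ-cycle length = 10 (tail of 1 descent step not counted)

10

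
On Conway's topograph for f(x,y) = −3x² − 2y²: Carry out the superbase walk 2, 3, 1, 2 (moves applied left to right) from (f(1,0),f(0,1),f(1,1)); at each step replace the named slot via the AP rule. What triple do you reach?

start (-3,-2,-5) = (f(1,0),f(0,1),f(1,1))
replace slot 2: 2·((-3)+(-5)) − (-2) = -14 → (-3,-14,-5)
replace slot 3: 2·((-3)+(-14)) − (-5) = -29 → (-3,-14,-29)
replace slot 1: 2·((-14)+(-29)) − (-3) = -83 → (-83,-14,-29)
replace slot 2: 2·((-83)+(-29)) − (-14) = -210 → (-83,-210,-29)

-83,-210,-29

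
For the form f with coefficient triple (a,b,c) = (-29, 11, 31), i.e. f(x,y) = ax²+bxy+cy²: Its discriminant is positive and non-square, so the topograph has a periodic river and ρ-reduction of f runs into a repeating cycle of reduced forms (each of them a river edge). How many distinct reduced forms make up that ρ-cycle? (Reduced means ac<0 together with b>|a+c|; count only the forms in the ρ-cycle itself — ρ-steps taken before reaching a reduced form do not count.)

D = 3717, ⌊√D⌋ = 60
river: ρ → (31,51,-9)
river: ρ → (-9,57,13)
river: ρ → (13,47,-29)
river: ρ → (-29,11,31)
ρ-cycle length = 4 (tail of 0 descent steps not counted)

4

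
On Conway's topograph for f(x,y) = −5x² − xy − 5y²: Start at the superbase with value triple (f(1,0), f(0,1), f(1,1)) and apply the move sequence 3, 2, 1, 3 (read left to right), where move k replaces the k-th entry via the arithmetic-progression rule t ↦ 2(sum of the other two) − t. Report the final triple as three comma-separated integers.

start (-5,-5,-11) = (f(1,0),f(0,1),f(1,1))
replace slot 3: 2·((-5)+(-5)) − (-11) = -9 → (-5,-5,-9)
replace slot 2: 2·((-5)+(-9)) − (-5) = -23 → (-5,-23,-9)
replace slot 1: 2·((-23)+(-9)) − (-5) = -59 → (-59,-23,-9)
replace slot 3: 2·((-59)+(-23)) − (-9) = -155 → (-59,-23,-155)

-59,-23,-155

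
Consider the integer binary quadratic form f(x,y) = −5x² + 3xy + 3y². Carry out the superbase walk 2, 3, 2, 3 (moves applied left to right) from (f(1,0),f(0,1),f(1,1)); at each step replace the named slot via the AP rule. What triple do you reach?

start (-5,3,1) = (f(1,0),f(0,1),f(1,1))
replace slot 2: 2·((-5)+1) − 3 = -11 → (-5,-11,1)
replace slot 3: 2·((-5)+(-11)) − 1 = -33 → (-5,-11,-33)
replace slot 2: 2·((-5)+(-33)) − (-11) = -65 → (-5,-65,-33)
replace slot 3: 2·((-5)+(-65)) − (-33) = -107 → (-5,-65,-107)

-5,-65,-107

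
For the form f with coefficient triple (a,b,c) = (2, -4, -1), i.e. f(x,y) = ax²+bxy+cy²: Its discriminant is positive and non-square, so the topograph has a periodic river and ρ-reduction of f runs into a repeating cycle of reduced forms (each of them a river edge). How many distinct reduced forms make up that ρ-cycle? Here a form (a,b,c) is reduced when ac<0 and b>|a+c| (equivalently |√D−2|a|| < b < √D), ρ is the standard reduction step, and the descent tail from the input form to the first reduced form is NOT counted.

D = 24, ⌊√D⌋ = 4
descent: ρ → (-1,4,2)  [lands on river]
river: ρ → (2,4,-1)
ρ-cycle length = 2 (tail of 1 descent step not counted)

2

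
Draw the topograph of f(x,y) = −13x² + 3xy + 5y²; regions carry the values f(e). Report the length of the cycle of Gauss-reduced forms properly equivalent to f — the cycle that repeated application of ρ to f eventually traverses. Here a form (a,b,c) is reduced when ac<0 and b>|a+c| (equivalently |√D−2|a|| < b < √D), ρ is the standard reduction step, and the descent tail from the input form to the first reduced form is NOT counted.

D = 269, ⌊√D⌋ = 16
descent: ρ → (5,7,-11)  [lands on river]
river: ρ → (-11,15,1)
river: ρ → (1,15,-11)
river: ρ → (-11,7,5)
river: ρ → (5,13,-5)
river: ρ → (-5,7,11)
river: ρ → (11,15,-1)
river: ρ → (-1,15,11)
river: ρ → (11,7,-5)
river: ρ → (-5,13,5)
ρ-cycle length = 10 (tail of 1 descent step not counted)

10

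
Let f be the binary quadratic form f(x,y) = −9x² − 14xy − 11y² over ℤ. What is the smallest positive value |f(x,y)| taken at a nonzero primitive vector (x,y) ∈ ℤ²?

translate: b→-4 (≡14 mod 18), so (9,14,11)→(9,-4,6)
flip: (9,-4,6)→(6,4,9)
reduced (well bottom): (6,4,9) with a≤c, −a<b≤a
well minimum |f| = |-6| = 6 (negative-definite)

6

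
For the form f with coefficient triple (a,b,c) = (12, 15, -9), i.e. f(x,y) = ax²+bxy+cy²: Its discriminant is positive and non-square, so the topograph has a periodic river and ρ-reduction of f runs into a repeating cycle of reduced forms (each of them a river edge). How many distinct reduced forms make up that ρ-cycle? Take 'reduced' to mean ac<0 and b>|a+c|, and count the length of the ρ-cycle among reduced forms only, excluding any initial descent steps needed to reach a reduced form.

D = 657, ⌊√D⌋ = 25
river: ρ → (-9,21,6)
river: ρ → (6,15,-18)
river: ρ → (-18,21,3)
river: ρ → (3,21,-18)
river: ρ → (-18,15,6)
river: ρ → (6,21,-9)
river: ρ → (-9,15,12)
river: ρ → (12,9,-12)
river: ρ → (-12,15,9)
river: ρ → (9,21,-6)
river: ρ → (-6,15,18)
river: ρ → (18,21,-3)
river: ρ → (-3,21,18)
river: ρ → (18,15,-6)
river: ρ → (-6,21,9)
river: ρ → (9,15,-12)
river: ρ → (-12,9,12)
river: ρ → (12,15,-9)
ρ-cycle length = 18 (tail of 0 descent steps not counted)

18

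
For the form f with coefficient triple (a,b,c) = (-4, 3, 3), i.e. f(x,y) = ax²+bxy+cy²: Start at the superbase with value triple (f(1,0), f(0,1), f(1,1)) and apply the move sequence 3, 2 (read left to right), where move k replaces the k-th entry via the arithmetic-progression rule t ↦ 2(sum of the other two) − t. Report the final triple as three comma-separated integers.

start (-4,3,2) = (f(1,0),f(0,1),f(1,1))
replace slot 3: 2·((-4)+3) − 2 = -4 → (-4,3,-4)
replace slot 2: 2·((-4)+(-4)) − 3 = -19 → (-4,-19,-4)

-4,-19,-4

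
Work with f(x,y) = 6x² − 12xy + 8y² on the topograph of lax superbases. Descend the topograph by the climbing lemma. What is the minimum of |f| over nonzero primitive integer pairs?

translate: b→0 (≡-12 mod 12), so (6,-12,8)→(6,0,2)
flip: (6,0,2)→(2,0,6)
reduced (well bottom): (2,0,6) with a≤c, −a<b≤a
well minimum = a = 2

2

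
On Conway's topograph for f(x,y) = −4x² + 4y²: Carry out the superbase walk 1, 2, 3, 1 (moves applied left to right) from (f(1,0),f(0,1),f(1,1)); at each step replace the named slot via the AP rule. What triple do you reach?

start (-4,4,0) = (f(1,0),f(0,1),f(1,1))
replace slot 1: 2·(4+0) − (-4) = 12 → (12,4,0)
replace slot 2: 2·(12+0) − 4 = 20 → (12,20,0)
replace slot 3: 2·(12+20) − 0 = 64 → (12,20,64)
replace slot 1: 2·(20+64) − 12 = 156 → (156,20,64)

156,20,64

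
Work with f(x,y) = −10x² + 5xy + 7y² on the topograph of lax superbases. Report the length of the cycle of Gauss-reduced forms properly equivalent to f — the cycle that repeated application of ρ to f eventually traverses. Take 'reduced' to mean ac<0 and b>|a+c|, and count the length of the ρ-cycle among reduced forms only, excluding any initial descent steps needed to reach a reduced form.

D = 305, ⌊√D⌋ = 17
river: ρ → (7,9,-8)
river: ρ → (-8,7,8)
river: ρ → (8,9,-7)
river: ρ → (-7,5,10)
river: ρ → (10,15,-2)
river: ρ → (-2,17,2)
river: ρ → (2,15,-10)
river: ρ → (-10,5,7)
ρ-cycle length = 8 (tail of 0 descent steps not counted)

8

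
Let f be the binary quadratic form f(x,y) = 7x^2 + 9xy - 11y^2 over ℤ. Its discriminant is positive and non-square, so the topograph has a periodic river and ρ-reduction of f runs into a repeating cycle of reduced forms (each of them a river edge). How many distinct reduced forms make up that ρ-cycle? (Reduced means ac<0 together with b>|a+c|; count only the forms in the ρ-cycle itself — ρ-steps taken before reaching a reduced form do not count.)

D = 389, ⌊√D⌋ = 19
river: ρ → (-11,13,5)
river: ρ → (5,17,-5)
river: ρ → (-5,13,11)
river: ρ → (11,9,-7)
river: ρ → (-7,19,1)
river: ρ → (1,19,-7)
river: ρ → (-7,9,11)
river: ρ → (11,13,-5)
river: ρ → (-5,17,5)
river: ρ → (5,13,-11)
river: ρ → (-11,9,7)
river: ρ → (7,19,-1)
river: ρ → (-1,19,7)
river: ρ → (7,9,-11)
ρ-cycle length = 14 (tail of 0 descent steps not counted)

14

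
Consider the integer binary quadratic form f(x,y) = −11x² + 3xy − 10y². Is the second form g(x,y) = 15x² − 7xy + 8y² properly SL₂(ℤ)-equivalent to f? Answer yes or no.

D₁ = -431, D₂ = -431
f is negative-definite; reduce −f:
−f: flip: (11,-3,10)→(10,3,11)
−f: reduced (well bottom): (10,3,11) with a≤c, −a<b≤a
flip sign back: reduced form of f is (-10,-3,-11)
g: flip: (15,-7,8)→(8,7,15)
g: reduced (well bottom): (8,7,15) with a≤c, −a<b≤a
reduced forms (-10, -3, -11) vs (8, 7, 15) ⇒ inequivalent

no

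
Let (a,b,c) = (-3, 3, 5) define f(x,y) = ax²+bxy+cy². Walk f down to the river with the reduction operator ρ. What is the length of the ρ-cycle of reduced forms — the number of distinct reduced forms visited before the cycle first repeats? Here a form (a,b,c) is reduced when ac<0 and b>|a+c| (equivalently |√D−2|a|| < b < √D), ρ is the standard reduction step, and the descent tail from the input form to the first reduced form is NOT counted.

D = 69, ⌊√D⌋ = 8
river: ρ → (5,7,-1)
river: ρ → (-1,7,5)
river: ρ → (5,3,-3)
river: ρ → (-3,3,5)
ρ-cycle length = 4 (tail of 0 descent steps not counted)

4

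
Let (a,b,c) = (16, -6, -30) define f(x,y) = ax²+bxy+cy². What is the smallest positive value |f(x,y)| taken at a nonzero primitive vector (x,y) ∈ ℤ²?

descent: ρ → (-30,6,16)
descent: ρ → (16,26,-20)  [lands on river]
river: ρ → (-20,14,22)
river: ρ → (22,30,-12)
river: ρ → (-12,42,4)
river: ρ → (4,38,-32)
river: ρ → (-32,26,10)
river: ρ → (10,34,-20)
river: ρ → (-20,6,24)
river: ρ → (24,42,-2)
river: ρ → (-2,42,24)
river: ρ → (24,6,-20)
river: ρ → (-20,34,10)
river: ρ → (10,26,-32)
river: ρ → (-32,38,4)
river: ρ → (4,42,-12)
river: ρ → (-12,30,22)
river: ρ → (22,14,-20)
river: ρ → (-20,26,16)
river: ρ → (16,38,-8)
river: ρ → (-8,42,6)
river: ρ → (6,42,-8)
river: ρ → (-8,38,16)
closes: descent 2, river 22
min |a| on river = 2

2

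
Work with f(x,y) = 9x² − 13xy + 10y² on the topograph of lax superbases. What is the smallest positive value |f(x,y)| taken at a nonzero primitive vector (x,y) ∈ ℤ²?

translate: b→5 (≡-13 mod 18), so (9,-13,10)→(9,5,6)
flip: (9,5,6)→(6,-5,9)
reduced (well bottom): (6,-5,9) with a≤c, −a<b≤a
well minimum = a = 6

6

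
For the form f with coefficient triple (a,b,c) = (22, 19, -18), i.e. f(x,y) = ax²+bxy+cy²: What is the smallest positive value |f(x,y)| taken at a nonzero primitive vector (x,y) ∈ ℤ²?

river: ρ → (-18,17,23)
river: ρ → (23,29,-12)
river: ρ → (-12,43,2)
river: ρ → (2,41,-33)
river: ρ → (-33,25,10)
river: ρ → (10,35,-18)
river: ρ → (-18,37,8)
river: ρ → (8,43,-3)
river: ρ → (-3,41,22)
river: ρ → (22,3,-22)
river: ρ → (-22,41,3)
river: ρ → (3,43,-8)
river: ρ → (-8,37,18)
river: ρ → (18,35,-10)
river: ρ → (-10,25,33)
river: ρ → (33,41,-2)
river: ρ → (-2,43,12)
river: ρ → (12,29,-23)
river: ρ → (-23,17,18)
river: ρ → (18,19,-22)
river: ρ → (-22,25,15)
river: ρ → (15,35,-12)
river: ρ → (-12,37,12)
river: ρ → (12,35,-15)
river: ρ → (-15,25,22)
river: ρ → (22,19,-18)
closes: descent 0, river 26
min |a| on river = 2

2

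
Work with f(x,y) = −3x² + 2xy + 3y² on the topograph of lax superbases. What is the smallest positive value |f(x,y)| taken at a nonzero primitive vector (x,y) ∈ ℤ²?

river: ρ → (3,4,-2)
river: ρ → (-2,4,3)
river: ρ → (3,2,-3)
river: ρ → (-3,4,2)
river: ρ → (2,4,-3)
river: ρ → (-3,2,3)
closes: descent 0, river 6
min |a| on river = 2

2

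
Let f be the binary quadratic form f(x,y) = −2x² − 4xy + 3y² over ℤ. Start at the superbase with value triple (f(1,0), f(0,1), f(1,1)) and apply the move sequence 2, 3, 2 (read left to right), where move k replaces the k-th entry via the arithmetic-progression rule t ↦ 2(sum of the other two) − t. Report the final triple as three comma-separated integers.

start (-2,3,-3) = (f(1,0),f(0,1),f(1,1))
replace slot 2: 2·((-2)+(-3)) − 3 = -13 → (-2,-13,-3)
replace slot 3: 2·((-2)+(-13)) − (-3) = -27 → (-2,-13,-27)
replace slot 2: 2·((-2)+(-27)) − (-13) = -45 → (-2,-45,-27)

-2,-45,-27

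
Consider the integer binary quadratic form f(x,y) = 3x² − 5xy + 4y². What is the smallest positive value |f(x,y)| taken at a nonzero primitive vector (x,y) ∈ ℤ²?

translate: b→1 (≡-5 mod 6), so (3,-5,4)→(3,1,2)
flip: (3,1,2)→(2,-1,3)
reduced (well bottom): (2,-1,3) with a≤c, −a<b≤a
well minimum = a = 2

2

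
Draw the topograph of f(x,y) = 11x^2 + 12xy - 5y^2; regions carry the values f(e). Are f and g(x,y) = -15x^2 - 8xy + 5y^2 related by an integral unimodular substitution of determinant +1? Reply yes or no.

D₁ = 364, D₂ = 364
river cycle of f (length 8): (-5, 18, 2), (2, 18, -5), (-5, 12, 11), (11, 10, -6), (-6, 14, 7), (7, 14, -6), (-6, 10, 11), (11, 12, -5)
river cycle of g (length 8): (5, 18, -2), (-2, 18, 5), (5, 12, -11), (-11, 10, 6), (6, 14, -7), (-7, 14, 6), (6, 10, -11), (-11, 12, 5)
cycles differ ⇒ inequivalent

no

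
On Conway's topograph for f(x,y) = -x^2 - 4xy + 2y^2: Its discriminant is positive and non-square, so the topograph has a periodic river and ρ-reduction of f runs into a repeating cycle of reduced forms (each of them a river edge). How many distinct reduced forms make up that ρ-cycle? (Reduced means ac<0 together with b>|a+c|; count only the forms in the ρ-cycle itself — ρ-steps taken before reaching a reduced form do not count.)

D = 24, ⌊√D⌋ = 4
descent: ρ → (2,4,-1)  [lands on river]
river: ρ → (-1,4,2)
ρ-cycle length = 2 (tail of 1 descent step not counted)

2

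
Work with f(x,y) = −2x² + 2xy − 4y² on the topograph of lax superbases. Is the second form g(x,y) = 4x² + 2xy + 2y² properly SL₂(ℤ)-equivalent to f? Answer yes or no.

D₁ = -28, D₂ = -28
f is negative-definite; reduce −f:
−f: translate: b→2 (≡-2 mod 4), so (2,-2,4)→(2,2,4)
−f: reduced (well bottom): (2,2,4) with a≤c, −a<b≤a
flip sign back: reduced form of f is (-2,-2,-4)
g: flip: (4,2,2)→(2,-2,4)
g: translate: b→2 (≡-2 mod 4), so (2,-2,4)→(2,2,4)
g: reduced (well bottom): (2,2,4) with a≤c, −a<b≤a
reduced forms (-2, -2, -4) vs (2, 2, 4) ⇒ inequivalent

no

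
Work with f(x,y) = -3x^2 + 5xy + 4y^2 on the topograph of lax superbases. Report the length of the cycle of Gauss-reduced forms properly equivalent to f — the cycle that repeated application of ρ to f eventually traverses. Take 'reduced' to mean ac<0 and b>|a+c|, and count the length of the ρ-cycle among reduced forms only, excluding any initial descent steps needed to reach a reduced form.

D = 73, ⌊√D⌋ = 8
river: ρ → (4,3,-4)
river: ρ → (-4,5,3)
river: ρ → (3,7,-2)
river: ρ → (-2,5,6)
river: ρ → (6,7,-1)
river: ρ → (-1,7,6)
river: ρ → (6,5,-2)
river: ρ → (-2,7,3)
river: ρ → (3,5,-4)
river: ρ → (-4,3,4)
river: ρ → (4,5,-3)
river: ρ → (-3,7,2)
river: ρ → (2,5,-6)
river: ρ → (-6,7,1)
river: ρ → (1,7,-6)
river: ρ → (-6,5,2)
river: ρ → (2,7,-3)
river: ρ → (-3,5,4)
ρ-cycle length = 18 (tail of 0 descent steps not counted)

18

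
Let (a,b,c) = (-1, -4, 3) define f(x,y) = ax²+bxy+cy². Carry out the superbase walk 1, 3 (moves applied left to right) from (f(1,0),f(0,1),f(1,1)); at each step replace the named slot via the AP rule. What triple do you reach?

start (-1,3,-2) = (f(1,0),f(0,1),f(1,1))
replace slot 1: 2·(3+(-2)) − (-1) = 3 → (3,3,-2)
replace slot 3: 2·(3+3) − (-2) = 14 → (3,3,14)

3,3,14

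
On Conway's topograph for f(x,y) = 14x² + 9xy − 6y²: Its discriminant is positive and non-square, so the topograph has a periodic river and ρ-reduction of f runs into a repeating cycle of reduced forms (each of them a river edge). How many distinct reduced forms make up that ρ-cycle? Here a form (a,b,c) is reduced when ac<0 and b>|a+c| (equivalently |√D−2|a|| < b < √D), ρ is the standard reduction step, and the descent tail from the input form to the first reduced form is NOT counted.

D = 417, ⌊√D⌋ = 20
river: ρ → (-6,15,8)
river: ρ → (8,17,-4)
river: ρ → (-4,15,12)
river: ρ → (12,9,-7)
river: ρ → (-7,19,2)
river: ρ → (2,17,-16)
river: ρ → (-16,15,3)
river: ρ → (3,15,-16)
river: ρ → (-16,17,2)
river: ρ → (2,19,-7)
river: ρ → (-7,9,12)
river: ρ → (12,15,-4)
river: ρ → (-4,17,8)
river: ρ → (8,15,-6)
river: ρ → (-6,9,14)
river: ρ → (14,19,-1)
river: ρ → (-1,19,14)
river: ρ → (14,9,-6)
ρ-cycle length = 18 (tail of 0 descent steps not counted)

18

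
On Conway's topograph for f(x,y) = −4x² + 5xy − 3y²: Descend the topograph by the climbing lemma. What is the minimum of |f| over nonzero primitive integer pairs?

translate: b→3 (≡-5 mod 8), so (4,-5,3)→(4,3,2)
flip: (4,3,2)→(2,-3,4)
translate: b→1 (≡-3 mod 4), so (2,-3,4)→(2,1,3)
reduced (well bottom): (2,1,3) with a≤c, −a<b≤a
well minimum |f| = |-2| = 2 (negative-definite)

2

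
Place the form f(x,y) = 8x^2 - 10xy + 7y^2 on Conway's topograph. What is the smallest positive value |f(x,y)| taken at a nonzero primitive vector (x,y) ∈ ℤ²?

translate: b→6 (≡-10 mod 16), so (8,-10,7)→(8,6,5)
flip: (8,6,5)→(5,-6,8)
translate: b→4 (≡-6 mod 10), so (5,-6,8)→(5,4,7)
reduced (well bottom): (5,4,7) with a≤c, −a<b≤a
well minimum = a = 5

5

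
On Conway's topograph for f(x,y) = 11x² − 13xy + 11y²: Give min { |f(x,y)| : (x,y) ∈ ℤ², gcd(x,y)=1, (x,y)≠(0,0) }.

translate: b→9 (≡-13 mod 22), so (11,-13,11)→(11,9,9)
flip: (11,9,9)→(9,-9,11)
translate: b→9 (≡-9 mod 18), so (9,-9,11)→(9,9,11)
reduced (well bottom): (9,9,11) with a≤c, −a<b≤a
well minimum = a = 9

9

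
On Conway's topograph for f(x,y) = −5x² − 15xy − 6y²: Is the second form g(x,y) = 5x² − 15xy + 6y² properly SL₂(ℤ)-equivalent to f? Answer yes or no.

D₁ = 105, D₂ = 105
river cycle of f (length 6): (-6, 3, 4), (4, 5, -5), (-5, 5, 4), (4, 3, -6), (-6, 9, 1), (1, 9, -6)
river cycle of g (length 6): (6, 3, -4), (-4, 5, 5), (5, 5, -4), (-4, 3, 6), (6, 9, -1), (-1, 9, 6)
cycles differ ⇒ inequivalent

no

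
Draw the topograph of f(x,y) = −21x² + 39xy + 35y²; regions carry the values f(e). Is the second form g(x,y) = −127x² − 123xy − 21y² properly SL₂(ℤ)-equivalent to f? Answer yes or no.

D₁ = 4461, D₂ = 4461
river cycle of f (length 28): (35, 31, -25), (-25, 19, 41), (41, 63, -3), (-3, 63, 41), (41, 19, -25), (-25, 31, 35), (35, 39, -21), (-21, 45, 29), (29, 13, -37), (-37, 61, 5), … (18 more)
river cycle of g (length 28): (-21, 39, 35), (35, 31, -25), (-25, 19, 41), (41, 63, -3), (-3, 63, 41), (41, 19, -25), (-25, 31, 35), (35, 39, -21), (-21, 45, 29), (29, 13, -37), … (18 more)
cycles coincide ⇒ equivalent

yes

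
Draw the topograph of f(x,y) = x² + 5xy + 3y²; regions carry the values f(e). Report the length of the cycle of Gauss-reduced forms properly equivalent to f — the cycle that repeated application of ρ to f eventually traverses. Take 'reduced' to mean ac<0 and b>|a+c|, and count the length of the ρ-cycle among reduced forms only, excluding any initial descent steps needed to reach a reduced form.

D = 13, ⌊√D⌋ = 3
descent: ρ → (3,1,-1)
descent: ρ → (-1,3,1)  [lands on river]
river: ρ → (1,3,-1)
ρ-cycle length = 2 (tail of 2 descent steps not counted)

2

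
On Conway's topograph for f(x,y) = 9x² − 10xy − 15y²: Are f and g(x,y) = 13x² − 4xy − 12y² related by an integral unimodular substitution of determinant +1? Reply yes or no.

D₁ = 640, D₂ = 640
river cycle of f (length 8): (-15, 10, 9), (9, 8, -16), (-16, 24, 1), (1, 24, -16), (-16, 8, 9), (9, 10, -15), (-15, 20, 4), (4, 20, -15)
river cycle of g (length 8): (-12, 4, 13), (13, 22, -3), (-3, 20, 20), (20, 20, -3), (-3, 22, 13), (13, 4, -12), (-12, 20, 5), (5, 20, -12)
cycles differ ⇒ inequivalent

no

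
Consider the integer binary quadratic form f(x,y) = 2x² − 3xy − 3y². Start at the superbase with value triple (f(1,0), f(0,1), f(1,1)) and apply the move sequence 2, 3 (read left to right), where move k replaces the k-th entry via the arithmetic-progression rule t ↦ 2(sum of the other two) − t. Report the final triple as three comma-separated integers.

start (2,-3,-4) = (f(1,0),f(0,1),f(1,1))
replace slot 2: 2·(2+(-4)) − (-3) = -1 → (2,-1,-4)
replace slot 3: 2·(2+(-1)) − (-4) = 6 → (2,-1,6)

2,-1,6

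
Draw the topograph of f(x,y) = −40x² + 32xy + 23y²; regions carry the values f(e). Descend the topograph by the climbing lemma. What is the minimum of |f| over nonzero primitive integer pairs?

river: ρ → (23,60,-12)
river: ρ → (-12,60,23)
river: ρ → (23,32,-40)
river: ρ → (-40,48,15)
river: ρ → (15,42,-49)
river: ρ → (-49,56,8)
river: ρ → (8,56,-49)
river: ρ → (-49,42,15)
river: ρ → (15,48,-40)
river: ρ → (-40,32,23)
closes: descent 0, river 10
min |a| on river = 8

8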